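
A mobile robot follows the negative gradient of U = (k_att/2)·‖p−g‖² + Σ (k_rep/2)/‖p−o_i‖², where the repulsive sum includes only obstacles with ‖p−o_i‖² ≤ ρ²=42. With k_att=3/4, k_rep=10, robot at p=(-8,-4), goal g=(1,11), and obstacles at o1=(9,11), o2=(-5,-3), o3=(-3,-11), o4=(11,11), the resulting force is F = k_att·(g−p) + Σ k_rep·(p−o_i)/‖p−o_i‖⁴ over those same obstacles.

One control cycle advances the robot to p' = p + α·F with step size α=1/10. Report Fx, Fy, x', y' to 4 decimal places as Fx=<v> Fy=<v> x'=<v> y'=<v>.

F_att = 3/4·(g−p) = 3/4·(9,15) = (6.7500,11.2500)
o1: d²=514 > ρ²=42 → inactive
o2: d²=10 ≤ ρ²=42; F_rep = 10·(-3,-1)/10² = (-0.3000,-0.1000)
o3: d²=74 > ρ²=42 → inactive
o4: d²=586 > ρ²=42 → inactive
F = F_att + ΣF_rep = (6.4500,11.1500)
p' = p + 1/10·F = (-7.3550,-2.8850)

Fx=6.4500 Fy=11.1500 x'=-7.3550 y'=-2.8850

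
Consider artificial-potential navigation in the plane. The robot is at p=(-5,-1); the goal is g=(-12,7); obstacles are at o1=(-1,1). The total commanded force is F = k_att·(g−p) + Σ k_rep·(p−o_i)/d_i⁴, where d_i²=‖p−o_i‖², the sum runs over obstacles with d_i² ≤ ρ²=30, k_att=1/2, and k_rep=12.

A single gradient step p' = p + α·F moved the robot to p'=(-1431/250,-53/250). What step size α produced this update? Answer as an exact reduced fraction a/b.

α = 1/5

F_att = 1/2·(g−p) = 1/2·(-7,8) = (-3.5000,4.0000)
o1: d²=20 ≤ ρ²=30; F_rep = 12·(-4,-2)/20² = (-0.1200,-0.0600)
F = F_att + ΣF_rep = (-3.6200,3.9400)
Δp = p'−p = (-0.7240,0.7880); α = Δx/Fx = (-181/250) / (-181/50) = 1/5
check: Δy/Fy = (197/250) / (197/50) = 1/5 ✓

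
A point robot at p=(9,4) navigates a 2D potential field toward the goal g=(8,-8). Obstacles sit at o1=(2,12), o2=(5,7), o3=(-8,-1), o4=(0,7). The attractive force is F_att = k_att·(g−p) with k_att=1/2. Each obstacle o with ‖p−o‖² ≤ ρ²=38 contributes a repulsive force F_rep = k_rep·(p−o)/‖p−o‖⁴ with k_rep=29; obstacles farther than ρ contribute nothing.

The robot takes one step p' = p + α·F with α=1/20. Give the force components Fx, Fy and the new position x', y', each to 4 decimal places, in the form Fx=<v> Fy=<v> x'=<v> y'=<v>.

Fx=-0.3144 Fy=-6.1392 x'=8.9843 y'=3.6930

F_att = 1/2·(g−p) = 1/2·(-1,-12) = (-0.5000,-6.0000)
o1: d²=113 > ρ²=38 → inactive
o2: d²=25 ≤ ρ²=38; F_rep = 29·(4,-3)/25² = (0.1856,-0.1392)
o3: d²=314 > ρ²=38 → inactive
o4: d²=90 > ρ²=38 → inactive
F = F_att + ΣF_rep = (-0.3144,-6.1392)
p' = p + 1/20·F = (8.9843,3.6930)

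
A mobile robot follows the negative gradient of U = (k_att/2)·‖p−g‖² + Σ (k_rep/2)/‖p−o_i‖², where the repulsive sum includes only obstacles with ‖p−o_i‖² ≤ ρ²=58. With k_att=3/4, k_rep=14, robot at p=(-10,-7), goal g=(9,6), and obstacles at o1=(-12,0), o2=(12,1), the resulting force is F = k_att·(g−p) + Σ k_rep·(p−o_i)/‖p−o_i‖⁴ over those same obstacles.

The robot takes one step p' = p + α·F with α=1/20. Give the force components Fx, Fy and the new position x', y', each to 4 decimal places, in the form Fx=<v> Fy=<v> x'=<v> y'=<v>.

F_att = 3/4·(g−p) = 3/4·(19,13) = (14.2500,9.7500)
o1: d²=53 ≤ ρ²=58; F_rep = 14·(2,-7)/53² = (0.0100,-0.0349)
o2: d²=548 > ρ²=58 → inactive
F = F_att + ΣF_rep = (14.2600,9.7151)
p' = p + 1/20·F = (-9.2870,-6.5142)

Fx=14.2600 Fy=9.7151 x'=-9.2870 y'=-6.5142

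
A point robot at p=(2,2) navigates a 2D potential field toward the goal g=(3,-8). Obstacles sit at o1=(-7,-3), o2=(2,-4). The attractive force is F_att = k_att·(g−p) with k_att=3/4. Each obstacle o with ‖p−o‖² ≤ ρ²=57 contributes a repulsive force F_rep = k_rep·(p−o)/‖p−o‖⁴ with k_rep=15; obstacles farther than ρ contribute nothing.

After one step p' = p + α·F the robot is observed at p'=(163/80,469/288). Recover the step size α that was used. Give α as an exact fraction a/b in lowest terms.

α = 1/20

F_att = 3/4·(g−p) = 3/4·(1,-10) = (0.7500,-7.5000)
o1: d²=106 > ρ²=57 → inactive
o2: d²=36 ≤ ρ²=57; F_rep = 15·(0,6)/36² = (0.0000,0.0694)
F = F_att + ΣF_rep = (0.7500,-7.4306)
Δp = p'−p = (0.0375,-0.3715); α = Δx/Fx = (3/80) / (3/4) = 1/20
check: Δy/Fy = (-107/288) / (-535/72) = 1/20 ✓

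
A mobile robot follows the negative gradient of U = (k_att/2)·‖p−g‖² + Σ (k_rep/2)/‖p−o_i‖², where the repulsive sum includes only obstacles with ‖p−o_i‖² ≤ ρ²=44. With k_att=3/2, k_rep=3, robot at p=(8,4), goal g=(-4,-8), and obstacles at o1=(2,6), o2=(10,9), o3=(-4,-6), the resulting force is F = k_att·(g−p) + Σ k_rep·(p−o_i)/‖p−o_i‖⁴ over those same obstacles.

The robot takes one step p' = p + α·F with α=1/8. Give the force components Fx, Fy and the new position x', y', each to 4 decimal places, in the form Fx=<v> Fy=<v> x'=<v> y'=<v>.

F_att = 3/2·(g−p) = 3/2·(-12,-12) = (-18.0000,-18.0000)
o1: d²=40 ≤ ρ²=44; F_rep = 3·(6,-2)/40² = (0.0112,-0.0037)
o2: d²=29 ≤ ρ²=44; F_rep = 3·(-2,-5)/29² = (-0.0071,-0.0178)
o3: d²=244 > ρ²=44 → inactive
F = F_att + ΣF_rep = (-17.9959,-18.0216)
p' = p + 1/8·F = (5.7505,1.7473)

Fx=-17.9959 Fy=-18.0216 x'=5.7505 y'=1.7473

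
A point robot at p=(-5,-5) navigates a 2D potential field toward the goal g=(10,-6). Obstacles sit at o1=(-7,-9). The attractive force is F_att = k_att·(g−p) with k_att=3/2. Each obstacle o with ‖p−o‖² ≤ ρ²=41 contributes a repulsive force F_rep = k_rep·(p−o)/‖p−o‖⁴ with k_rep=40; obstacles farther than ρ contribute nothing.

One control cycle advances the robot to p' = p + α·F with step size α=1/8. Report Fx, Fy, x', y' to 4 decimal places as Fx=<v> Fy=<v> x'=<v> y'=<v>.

Fx=22.7000 Fy=-1.1000 x'=-2.1625 y'=-5.1375

F_att = 3/2·(g−p) = 3/2·(15,-1) = (22.5000,-1.5000)
o1: d²=20 ≤ ρ²=41; F_rep = 40·(2,4)/20² = (0.2000,0.4000)
F = F_att + ΣF_rep = (22.7000,-1.1000)
p' = p + 1/8·F = (-2.1625,-5.1375)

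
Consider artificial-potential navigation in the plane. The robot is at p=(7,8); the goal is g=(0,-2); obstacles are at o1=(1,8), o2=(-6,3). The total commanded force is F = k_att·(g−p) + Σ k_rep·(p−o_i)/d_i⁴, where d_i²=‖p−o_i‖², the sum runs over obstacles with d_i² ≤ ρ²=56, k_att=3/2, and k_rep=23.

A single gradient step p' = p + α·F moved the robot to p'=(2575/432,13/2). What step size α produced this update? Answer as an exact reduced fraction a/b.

α = 1/10

F_att = 3/2·(g−p) = 3/2·(-7,-10) = (-10.5000,-15.0000)
o1: d²=36 ≤ ρ²=56; F_rep = 23·(6,0)/36² = (0.1065,0.0000)
o2: d²=194 > ρ²=56 → inactive
F = F_att + ΣF_rep = (-10.3935,-15.0000)
Δp = p'−p = (-1.0394,-1.5000); α = Δx/Fx = (-449/432) / (-2245/216) = 1/10
check: Δy/Fy = (-3/2) / (-15) = 1/10 ✓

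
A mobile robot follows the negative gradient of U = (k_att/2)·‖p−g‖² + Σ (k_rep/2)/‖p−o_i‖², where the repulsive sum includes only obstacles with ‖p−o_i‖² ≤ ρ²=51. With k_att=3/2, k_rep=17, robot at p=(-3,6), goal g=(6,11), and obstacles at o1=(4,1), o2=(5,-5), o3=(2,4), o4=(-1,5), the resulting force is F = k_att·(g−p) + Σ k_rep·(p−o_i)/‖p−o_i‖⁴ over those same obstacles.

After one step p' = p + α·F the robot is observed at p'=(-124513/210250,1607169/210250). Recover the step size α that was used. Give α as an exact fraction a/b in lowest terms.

F_att = 3/2·(g−p) = 3/2·(9,5) = (13.5000,7.5000)
o1: d²=74 > ρ²=51 → inactive
o2: d²=185 > ρ²=51 → inactive
o3: d²=29 ≤ ρ²=51; F_rep = 17·(-5,2)/29² = (-0.1011,0.0404)
o4: d²=5 ≤ ρ²=51; F_rep = 17·(-2,1)/5² = (-1.3600,0.6800)
F = F_att + ΣF_rep = (12.0389,8.2204)
Δp = p'−p = (2.4078,1.6441); α = Δx/Fx = (506237/210250) / (506237/42050) = 1/5
check: Δy/Fy = (345669/210250) / (345669/42050) = 1/5 ✓

α = 1/5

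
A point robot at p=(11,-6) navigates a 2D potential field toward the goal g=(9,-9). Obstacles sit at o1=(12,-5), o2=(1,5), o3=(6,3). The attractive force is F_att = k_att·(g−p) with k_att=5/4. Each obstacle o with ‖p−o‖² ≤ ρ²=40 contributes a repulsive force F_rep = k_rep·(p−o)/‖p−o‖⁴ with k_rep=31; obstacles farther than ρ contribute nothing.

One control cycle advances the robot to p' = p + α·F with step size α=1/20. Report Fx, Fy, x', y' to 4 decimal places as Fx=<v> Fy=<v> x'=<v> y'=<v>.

F_att = 5/4·(g−p) = 5/4·(-2,-3) = (-2.5000,-3.7500)
o1: d²=2 ≤ ρ²=40; F_rep = 31·(-1,-1)/2² = (-7.7500,-7.7500)
o2: d²=221 > ρ²=40 → inactive
o3: d²=106 > ρ²=40 → inactive
F = F_att + ΣF_rep = (-10.2500,-11.5000)
p' = p + 1/20·F = (10.4875,-6.5750)

Fx=-10.2500 Fy=-11.5000 x'=10.4875 y'=-6.5750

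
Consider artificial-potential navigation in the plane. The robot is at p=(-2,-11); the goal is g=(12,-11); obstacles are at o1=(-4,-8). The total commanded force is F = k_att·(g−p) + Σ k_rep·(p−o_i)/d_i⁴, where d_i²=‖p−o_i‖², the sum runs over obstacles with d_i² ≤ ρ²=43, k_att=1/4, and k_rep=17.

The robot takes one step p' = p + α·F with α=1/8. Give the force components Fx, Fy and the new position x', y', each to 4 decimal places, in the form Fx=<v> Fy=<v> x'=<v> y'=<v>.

Fx=3.7012 Fy=-0.3018 x'=-1.5374 y'=-11.0377

F_att = 1/4·(g−p) = 1/4·(14,0) = (3.5000,0.0000)
o1: d²=13 ≤ ρ²=43; F_rep = 17·(2,-3)/13² = (0.2012,-0.3018)
F = F_att + ΣF_rep = (3.7012,-0.3018)
p' = p + 1/8·F = (-1.5374,-11.0377)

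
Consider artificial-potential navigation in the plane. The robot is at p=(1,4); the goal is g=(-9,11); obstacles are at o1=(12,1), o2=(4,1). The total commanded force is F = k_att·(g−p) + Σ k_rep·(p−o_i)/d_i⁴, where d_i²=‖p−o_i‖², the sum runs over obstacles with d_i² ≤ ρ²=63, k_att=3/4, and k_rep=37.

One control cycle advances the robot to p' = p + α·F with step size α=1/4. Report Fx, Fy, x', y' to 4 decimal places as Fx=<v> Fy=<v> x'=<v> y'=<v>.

Fx=-7.8426 Fy=5.5926 x'=-0.9606 y'=5.3981

F_att = 3/4·(g−p) = 3/4·(-10,7) = (-7.5000,5.2500)
o1: d²=130 > ρ²=63 → inactive
o2: d²=18 ≤ ρ²=63; F_rep = 37·(-3,3)/18² = (-0.3426,0.3426)
F = F_att + ΣF_rep = (-7.8426,5.5926)
p' = p + 1/4·F = (-0.9606,5.3981)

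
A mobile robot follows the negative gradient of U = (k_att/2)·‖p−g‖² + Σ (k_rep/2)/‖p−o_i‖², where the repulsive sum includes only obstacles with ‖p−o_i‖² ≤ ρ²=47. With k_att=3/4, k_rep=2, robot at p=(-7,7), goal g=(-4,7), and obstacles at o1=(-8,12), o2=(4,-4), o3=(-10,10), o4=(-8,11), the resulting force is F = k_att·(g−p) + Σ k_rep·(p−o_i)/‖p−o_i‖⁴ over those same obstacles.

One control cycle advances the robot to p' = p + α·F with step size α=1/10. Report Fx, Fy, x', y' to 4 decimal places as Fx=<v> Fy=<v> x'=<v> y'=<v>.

F_att = 3/4·(g−p) = 3/4·(3,0) = (2.2500,0.0000)
o1: d²=26 ≤ ρ²=47; F_rep = 2·(1,-5)/26² = (0.0030,-0.0148)
o2: d²=242 > ρ²=47 → inactive
o3: d²=18 ≤ ρ²=47; F_rep = 2·(3,-3)/18² = (0.0185,-0.0185)
o4: d²=17 ≤ ρ²=47; F_rep = 2·(1,-4)/17² = (0.0069,-0.0277)
F = F_att + ΣF_rep = (2.2784,-0.0610)
p' = p + 1/10·F = (-6.7722,6.9939)

Fx=2.2784 Fy=-0.0610 x'=-6.7722 y'=6.9939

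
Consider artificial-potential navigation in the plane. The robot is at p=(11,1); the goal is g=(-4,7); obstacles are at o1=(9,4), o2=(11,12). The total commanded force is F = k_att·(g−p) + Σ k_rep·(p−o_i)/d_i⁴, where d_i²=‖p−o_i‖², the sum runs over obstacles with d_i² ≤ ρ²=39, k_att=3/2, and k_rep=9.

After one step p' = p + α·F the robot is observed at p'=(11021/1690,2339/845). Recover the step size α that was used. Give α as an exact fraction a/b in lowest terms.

α = 1/5

F_att = 3/2·(g−p) = 3/2·(-15,6) = (-22.5000,9.0000)
o1: d²=13 ≤ ρ²=39; F_rep = 9·(2,-3)/13² = (0.1065,-0.1598)
o2: d²=121 > ρ²=39 → inactive
F = F_att + ΣF_rep = (-22.3935,8.8402)
Δp = p'−p = (-4.4787,1.7680); α = Δx/Fx = (-7569/1690) / (-7569/338) = 1/5
check: Δy/Fy = (1494/845) / (1494/169) = 1/5 ✓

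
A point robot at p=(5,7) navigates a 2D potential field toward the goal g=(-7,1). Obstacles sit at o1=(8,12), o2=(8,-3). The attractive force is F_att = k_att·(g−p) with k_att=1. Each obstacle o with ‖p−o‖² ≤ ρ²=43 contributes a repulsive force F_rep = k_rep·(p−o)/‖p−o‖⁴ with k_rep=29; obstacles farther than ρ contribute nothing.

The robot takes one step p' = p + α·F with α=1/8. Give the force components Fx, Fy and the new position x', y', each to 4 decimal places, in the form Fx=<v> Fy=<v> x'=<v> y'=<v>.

F_att = 1·(g−p) = 1·(-12,-6) = (-12.0000,-6.0000)
o1: d²=34 ≤ ρ²=43; F_rep = 29·(-3,-5)/34² = (-0.0753,-0.1254)
o2: d²=109 > ρ²=43 → inactive
F = F_att + ΣF_rep = (-12.0753,-6.1254)
p' = p + 1/8·F = (3.4906,6.2343)

Fx=-12.0753 Fy=-6.1254 x'=3.4906 y'=6.2343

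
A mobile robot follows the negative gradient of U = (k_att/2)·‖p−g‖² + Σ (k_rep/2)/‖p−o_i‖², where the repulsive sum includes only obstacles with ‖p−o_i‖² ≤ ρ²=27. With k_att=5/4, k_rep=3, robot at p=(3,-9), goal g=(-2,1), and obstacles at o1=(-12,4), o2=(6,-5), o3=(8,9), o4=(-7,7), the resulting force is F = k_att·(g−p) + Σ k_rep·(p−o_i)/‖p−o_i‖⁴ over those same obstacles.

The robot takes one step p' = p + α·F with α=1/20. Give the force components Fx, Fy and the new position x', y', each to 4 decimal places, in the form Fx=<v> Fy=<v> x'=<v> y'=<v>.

Fx=-6.2644 Fy=12.4808 x'=2.6868 y'=-8.3760

F_att = 5/4·(g−p) = 5/4·(-5,10) = (-6.2500,12.5000)
o1: d²=394 > ρ²=27 → inactive
o2: d²=25 ≤ ρ²=27; F_rep = 3·(-3,-4)/25² = (-0.0144,-0.0192)
o3: d²=349 > ρ²=27 → inactive
o4: d²=356 > ρ²=27 → inactive
F = F_att + ΣF_rep = (-6.2644,12.4808)
p' = p + 1/20·F = (2.6868,-8.3760)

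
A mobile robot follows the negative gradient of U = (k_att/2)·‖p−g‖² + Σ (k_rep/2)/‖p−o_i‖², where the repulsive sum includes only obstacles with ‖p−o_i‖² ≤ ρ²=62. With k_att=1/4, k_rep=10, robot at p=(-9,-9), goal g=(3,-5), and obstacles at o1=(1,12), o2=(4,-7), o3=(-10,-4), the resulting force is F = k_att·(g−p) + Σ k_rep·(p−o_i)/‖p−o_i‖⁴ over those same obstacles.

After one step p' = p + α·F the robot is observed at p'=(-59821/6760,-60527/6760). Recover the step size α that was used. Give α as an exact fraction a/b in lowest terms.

α = 1/20

F_att = 1/4·(g−p) = 1/4·(12,4) = (3.0000,1.0000)
o1: d²=541 > ρ²=62 → inactive
o2: d²=173 > ρ²=62 → inactive
o3: d²=26 ≤ ρ²=62; F_rep = 10·(1,-5)/26² = (0.0148,-0.0740)
F = F_att + ΣF_rep = (3.0148,0.9260)
Δp = p'−p = (0.1507,0.0463); α = Δx/Fx = (1019/6760) / (1019/338) = 1/20
check: Δy/Fy = (313/6760) / (313/338) = 1/20 ✓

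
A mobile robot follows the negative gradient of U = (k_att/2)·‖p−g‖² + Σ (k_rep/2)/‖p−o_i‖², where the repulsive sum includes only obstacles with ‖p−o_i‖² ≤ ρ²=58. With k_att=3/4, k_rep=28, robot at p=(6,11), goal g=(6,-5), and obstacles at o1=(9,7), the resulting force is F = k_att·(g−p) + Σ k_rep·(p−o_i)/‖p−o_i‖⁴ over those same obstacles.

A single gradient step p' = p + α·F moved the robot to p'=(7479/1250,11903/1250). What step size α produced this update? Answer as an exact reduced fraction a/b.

α = 1/8

F_att = 3/4·(g−p) = 3/4·(0,-16) = (0.0000,-12.0000)
o1: d²=25 ≤ ρ²=58; F_rep = 28·(-3,4)/25² = (-0.1344,0.1792)
F = F_att + ΣF_rep = (-0.1344,-11.8208)
Δp = p'−p = (-0.0168,-1.4776); α = Δx/Fx = (-21/1250) / (-84/625) = 1/8
check: Δy/Fy = (-1847/1250) / (-7388/625) = 1/8 ✓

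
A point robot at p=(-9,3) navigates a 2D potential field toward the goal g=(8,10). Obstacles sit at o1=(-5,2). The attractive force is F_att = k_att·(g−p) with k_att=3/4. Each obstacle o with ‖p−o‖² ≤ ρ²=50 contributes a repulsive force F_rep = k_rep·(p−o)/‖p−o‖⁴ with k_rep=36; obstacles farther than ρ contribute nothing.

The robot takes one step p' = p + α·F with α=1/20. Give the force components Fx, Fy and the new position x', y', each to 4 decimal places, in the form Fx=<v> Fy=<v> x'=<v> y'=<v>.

Fx=12.2517 Fy=5.3746 x'=-8.3874 y'=3.2687

F_att = 3/4·(g−p) = 3/4·(17,7) = (12.7500,5.2500)
o1: d²=17 ≤ ρ²=50; F_rep = 36·(-4,1)/17² = (-0.4983,0.1246)
F = F_att + ΣF_rep = (12.2517,5.3746)
p' = p + 1/20·F = (-8.3874,3.2687)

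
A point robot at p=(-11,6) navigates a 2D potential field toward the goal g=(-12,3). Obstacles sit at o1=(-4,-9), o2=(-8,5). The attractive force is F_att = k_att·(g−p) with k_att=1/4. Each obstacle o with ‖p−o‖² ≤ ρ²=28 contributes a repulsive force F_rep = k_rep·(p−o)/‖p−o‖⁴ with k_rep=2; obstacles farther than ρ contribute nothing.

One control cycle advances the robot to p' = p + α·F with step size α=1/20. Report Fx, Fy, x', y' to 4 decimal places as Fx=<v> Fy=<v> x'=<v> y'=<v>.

Fx=-0.3100 Fy=-0.7300 x'=-11.0155 y'=5.9635

F_att = 1/4·(g−p) = 1/4·(-1,-3) = (-0.2500,-0.7500)
o1: d²=274 > ρ²=28 → inactive
o2: d²=10 ≤ ρ²=28; F_rep = 2·(-3,1)/10² = (-0.0600,0.0200)
F = F_att + ΣF_rep = (-0.3100,-0.7300)
p' = p + 1/20·F = (-11.0155,5.9635)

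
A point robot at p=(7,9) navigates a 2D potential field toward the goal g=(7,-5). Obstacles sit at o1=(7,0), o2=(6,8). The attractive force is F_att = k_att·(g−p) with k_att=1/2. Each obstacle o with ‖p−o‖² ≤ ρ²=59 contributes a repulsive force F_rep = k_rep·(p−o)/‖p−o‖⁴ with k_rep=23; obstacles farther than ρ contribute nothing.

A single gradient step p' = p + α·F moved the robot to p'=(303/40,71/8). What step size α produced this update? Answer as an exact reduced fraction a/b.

α = 1/10

F_att = 1/2·(g−p) = 1/2·(0,-14) = (0.0000,-7.0000)
o1: d²=81 > ρ²=59 → inactive
o2: d²=2 ≤ ρ²=59; F_rep = 23·(1,1)/2² = (5.7500,5.7500)
F = F_att + ΣF_rep = (5.7500,-1.2500)
Δp = p'−p = (0.5750,-0.1250); α = Δx/Fx = (23/40) / (23/4) = 1/10
check: Δy/Fy = (-1/8) / (-5/4) = 1/10 ✓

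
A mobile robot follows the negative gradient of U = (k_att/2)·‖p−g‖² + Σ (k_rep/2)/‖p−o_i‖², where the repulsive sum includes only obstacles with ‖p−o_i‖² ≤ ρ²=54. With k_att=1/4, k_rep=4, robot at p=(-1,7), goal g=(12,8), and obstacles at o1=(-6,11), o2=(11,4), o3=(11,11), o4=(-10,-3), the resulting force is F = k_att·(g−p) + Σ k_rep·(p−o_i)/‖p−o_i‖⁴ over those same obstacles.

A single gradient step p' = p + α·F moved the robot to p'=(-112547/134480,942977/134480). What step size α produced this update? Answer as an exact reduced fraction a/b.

F_att = 1/4·(g−p) = 1/4·(13,1) = (3.2500,0.2500)
o1: d²=41 ≤ ρ²=54; F_rep = 4·(5,-4)/41² = (0.0119,-0.0095)
o2: d²=153 > ρ²=54 → inactive
o3: d²=160 > ρ²=54 → inactive
o4: d²=181 > ρ²=54 → inactive
F = F_att + ΣF_rep = (3.2619,0.2405)
Δp = p'−p = (0.1631,0.0120); α = Δx/Fx = (21933/134480) / (21933/6724) = 1/20
check: Δy/Fy = (1617/134480) / (1617/6724) = 1/20 ✓

α = 1/20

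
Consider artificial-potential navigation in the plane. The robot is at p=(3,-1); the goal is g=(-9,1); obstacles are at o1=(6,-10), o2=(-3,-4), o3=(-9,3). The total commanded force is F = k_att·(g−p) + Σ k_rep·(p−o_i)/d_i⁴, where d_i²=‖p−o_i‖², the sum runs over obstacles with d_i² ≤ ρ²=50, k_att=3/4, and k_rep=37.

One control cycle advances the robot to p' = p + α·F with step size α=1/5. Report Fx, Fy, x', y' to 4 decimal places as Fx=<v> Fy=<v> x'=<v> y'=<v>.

Fx=-8.8904 Fy=1.5548 x'=1.2219 y'=-0.6890

F_att = 3/4·(g−p) = 3/4·(-12,2) = (-9.0000,1.5000)
o1: d²=90 > ρ²=50 → inactive
o2: d²=45 ≤ ρ²=50; F_rep = 37·(6,3)/45² = (0.1096,0.0548)
o3: d²=160 > ρ²=50 → inactive
F = F_att + ΣF_rep = (-8.8904,1.5548)
p' = p + 1/5·F = (1.2219,-0.6890)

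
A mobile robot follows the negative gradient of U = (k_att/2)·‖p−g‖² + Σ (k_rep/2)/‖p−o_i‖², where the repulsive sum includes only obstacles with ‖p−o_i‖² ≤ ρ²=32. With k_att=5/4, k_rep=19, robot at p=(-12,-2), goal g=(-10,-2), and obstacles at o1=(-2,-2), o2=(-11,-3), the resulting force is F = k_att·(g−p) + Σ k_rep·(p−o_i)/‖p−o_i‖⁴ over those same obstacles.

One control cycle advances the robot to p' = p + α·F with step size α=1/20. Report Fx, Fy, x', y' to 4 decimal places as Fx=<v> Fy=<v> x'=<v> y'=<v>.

Fx=-2.2500 Fy=4.7500 x'=-12.1125 y'=-1.7625

F_att = 5/4·(g−p) = 5/4·(2,0) = (2.5000,0.0000)
o1: d²=100 > ρ²=32 → inactive
o2: d²=2 ≤ ρ²=32; F_rep = 19·(-1,1)/2² = (-4.7500,4.7500)
F = F_att + ΣF_rep = (-2.2500,4.7500)
p' = p + 1/20·F = (-12.1125,-1.7625)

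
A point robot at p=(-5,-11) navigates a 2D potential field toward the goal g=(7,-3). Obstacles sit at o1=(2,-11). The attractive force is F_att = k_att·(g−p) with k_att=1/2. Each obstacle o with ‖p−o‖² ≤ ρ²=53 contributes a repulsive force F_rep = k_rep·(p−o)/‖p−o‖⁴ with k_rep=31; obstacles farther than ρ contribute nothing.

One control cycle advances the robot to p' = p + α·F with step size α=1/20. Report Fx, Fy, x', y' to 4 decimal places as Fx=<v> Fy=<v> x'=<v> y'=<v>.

Fx=5.9096 Fy=4.0000 x'=-4.7045 y'=-10.8000

F_att = 1/2·(g−p) = 1/2·(12,8) = (6.0000,4.0000)
o1: d²=49 ≤ ρ²=53; F_rep = 31·(-7,0)/49² = (-0.0904,0.0000)
F = F_att + ΣF_rep = (5.9096,4.0000)
p' = p + 1/20·F = (-4.7045,-10.8000)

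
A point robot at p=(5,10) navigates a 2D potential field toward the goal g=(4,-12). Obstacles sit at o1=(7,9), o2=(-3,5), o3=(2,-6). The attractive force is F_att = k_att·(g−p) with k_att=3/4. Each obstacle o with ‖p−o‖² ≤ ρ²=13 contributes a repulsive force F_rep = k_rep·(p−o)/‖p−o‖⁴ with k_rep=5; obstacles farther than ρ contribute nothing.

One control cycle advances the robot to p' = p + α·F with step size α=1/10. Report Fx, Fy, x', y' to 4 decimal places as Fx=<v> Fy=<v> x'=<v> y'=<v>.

Fx=-1.1500 Fy=-16.3000 x'=4.8850 y'=8.3700

F_att = 3/4·(g−p) = 3/4·(-1,-22) = (-0.7500,-16.5000)
o1: d²=5 ≤ ρ²=13; F_rep = 5·(-2,1)/5² = (-0.4000,0.2000)
o2: d²=89 > ρ²=13 → inactive
o3: d²=265 > ρ²=13 → inactive
F = F_att + ΣF_rep = (-1.1500,-16.3000)
p' = p + 1/10·F = (4.8850,8.3700)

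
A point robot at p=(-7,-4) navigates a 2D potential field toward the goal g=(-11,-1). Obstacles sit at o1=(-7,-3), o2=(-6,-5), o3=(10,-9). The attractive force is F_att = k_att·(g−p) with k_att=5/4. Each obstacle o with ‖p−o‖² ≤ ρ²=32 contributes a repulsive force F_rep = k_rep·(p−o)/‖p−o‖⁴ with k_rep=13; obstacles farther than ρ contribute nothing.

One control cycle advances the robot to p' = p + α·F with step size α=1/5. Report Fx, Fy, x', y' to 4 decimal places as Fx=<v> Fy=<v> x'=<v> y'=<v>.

F_att = 5/4·(g−p) = 5/4·(-4,3) = (-5.0000,3.7500)
o1: d²=1 ≤ ρ²=32; F_rep = 13·(0,-1)/1² = (0.0000,-13.0000)
o2: d²=2 ≤ ρ²=32; F_rep = 13·(-1,1)/2² = (-3.2500,3.2500)
o3: d²=314 > ρ²=32 → inactive
F = F_att + ΣF_rep = (-8.2500,-6.0000)
p' = p + 1/5·F = (-8.6500,-5.2000)

Fx=-8.2500 Fy=-6.0000 x'=-8.6500 y'=-5.2000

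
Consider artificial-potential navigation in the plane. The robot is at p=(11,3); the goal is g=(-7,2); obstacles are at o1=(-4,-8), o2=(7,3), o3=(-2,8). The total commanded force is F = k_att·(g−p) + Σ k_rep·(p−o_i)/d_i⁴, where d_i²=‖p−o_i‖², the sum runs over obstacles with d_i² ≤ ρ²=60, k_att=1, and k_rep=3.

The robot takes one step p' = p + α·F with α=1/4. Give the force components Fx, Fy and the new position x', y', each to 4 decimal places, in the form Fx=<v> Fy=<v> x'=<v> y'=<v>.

Fx=-17.9531 Fy=-1.0000 x'=6.5117 y'=2.7500

F_att = 1·(g−p) = 1·(-18,-1) = (-18.0000,-1.0000)
o1: d²=346 > ρ²=60 → inactive
o2: d²=16 ≤ ρ²=60; F_rep = 3·(4,0)/16² = (0.0469,0.0000)
o3: d²=194 > ρ²=60 → inactive
F = F_att + ΣF_rep = (-17.9531,-1.0000)
p' = p + 1/4·F = (6.5117,2.7500)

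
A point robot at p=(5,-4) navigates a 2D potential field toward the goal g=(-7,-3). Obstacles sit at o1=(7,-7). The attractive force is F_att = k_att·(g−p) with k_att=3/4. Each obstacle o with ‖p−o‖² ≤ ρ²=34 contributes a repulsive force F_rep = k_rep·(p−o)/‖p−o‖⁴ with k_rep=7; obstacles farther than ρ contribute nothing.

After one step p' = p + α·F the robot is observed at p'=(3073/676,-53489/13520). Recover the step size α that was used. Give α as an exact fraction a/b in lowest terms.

α = 1/20

F_att = 3/4·(g−p) = 3/4·(-12,1) = (-9.0000,0.7500)
o1: d²=13 ≤ ρ²=34; F_rep = 7·(-2,3)/13² = (-0.0828,0.1243)
F = F_att + ΣF_rep = (-9.0828,0.8743)
Δp = p'−p = (-0.4541,0.0437); α = Δx/Fx = (-307/676) / (-1535/169) = 1/20
check: Δy/Fy = (591/13520) / (591/676) = 1/20 ✓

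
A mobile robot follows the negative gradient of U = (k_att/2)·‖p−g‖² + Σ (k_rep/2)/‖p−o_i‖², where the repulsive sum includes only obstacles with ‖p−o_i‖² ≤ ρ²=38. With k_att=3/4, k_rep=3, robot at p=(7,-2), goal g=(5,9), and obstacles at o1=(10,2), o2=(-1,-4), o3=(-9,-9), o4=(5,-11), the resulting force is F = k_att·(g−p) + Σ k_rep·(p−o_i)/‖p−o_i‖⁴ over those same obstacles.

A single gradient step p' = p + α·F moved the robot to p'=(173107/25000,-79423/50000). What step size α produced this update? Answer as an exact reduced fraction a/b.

F_att = 3/4·(g−p) = 3/4·(-2,11) = (-1.5000,8.2500)
o1: d²=25 ≤ ρ²=38; F_rep = 3·(-3,-4)/25² = (-0.0144,-0.0192)
o2: d²=68 > ρ²=38 → inactive
o3: d²=305 > ρ²=38 → inactive
o4: d²=85 > ρ²=38 → inactive
F = F_att + ΣF_rep = (-1.5144,8.2308)
Δp = p'−p = (-0.0757,0.4115); α = Δx/Fx = (-1893/25000) / (-1893/1250) = 1/20
check: Δy/Fy = (20577/50000) / (20577/2500) = 1/20 ✓

α = 1/20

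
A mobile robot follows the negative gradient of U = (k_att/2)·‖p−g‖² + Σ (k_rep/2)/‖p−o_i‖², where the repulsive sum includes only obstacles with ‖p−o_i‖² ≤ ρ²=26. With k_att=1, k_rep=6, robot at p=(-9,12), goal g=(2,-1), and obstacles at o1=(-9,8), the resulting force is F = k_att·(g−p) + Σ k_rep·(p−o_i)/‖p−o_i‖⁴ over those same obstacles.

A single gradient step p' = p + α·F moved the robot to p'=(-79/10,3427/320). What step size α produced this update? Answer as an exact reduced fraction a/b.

F_att = 1·(g−p) = 1·(11,-13) = (11.0000,-13.0000)
o1: d²=16 ≤ ρ²=26; F_rep = 6·(0,4)/16² = (0.0000,0.0938)
F = F_att + ΣF_rep = (11.0000,-12.9062)
Δp = p'−p = (1.1000,-1.2906); α = Δx/Fx = (11/10) / (11) = 1/10
check: Δy/Fy = (-413/320) / (-413/32) = 1/10 ✓

α = 1/10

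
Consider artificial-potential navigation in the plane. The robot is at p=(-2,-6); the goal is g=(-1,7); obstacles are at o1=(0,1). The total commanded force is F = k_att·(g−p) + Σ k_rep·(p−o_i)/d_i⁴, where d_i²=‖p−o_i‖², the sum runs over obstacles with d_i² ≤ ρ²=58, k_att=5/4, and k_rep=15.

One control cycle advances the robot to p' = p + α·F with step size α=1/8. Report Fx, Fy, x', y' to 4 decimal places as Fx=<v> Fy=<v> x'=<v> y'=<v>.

Fx=1.2393 Fy=16.2126 x'=-1.8451 y'=-3.9734

F_att = 5/4·(g−p) = 5/4·(1,13) = (1.2500,16.2500)
o1: d²=53 ≤ ρ²=58; F_rep = 15·(-2,-7)/53² = (-0.0107,-0.0374)
F = F_att + ΣF_rep = (1.2393,16.2126)
p' = p + 1/8·F = (-1.8451,-3.9734)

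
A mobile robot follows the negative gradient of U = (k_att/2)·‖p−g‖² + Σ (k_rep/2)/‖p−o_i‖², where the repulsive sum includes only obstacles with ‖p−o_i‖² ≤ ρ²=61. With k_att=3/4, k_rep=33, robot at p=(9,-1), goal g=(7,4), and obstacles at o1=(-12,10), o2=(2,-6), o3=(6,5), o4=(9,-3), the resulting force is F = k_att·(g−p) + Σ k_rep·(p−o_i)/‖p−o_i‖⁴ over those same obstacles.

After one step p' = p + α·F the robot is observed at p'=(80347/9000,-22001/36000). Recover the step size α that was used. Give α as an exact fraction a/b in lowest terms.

F_att = 3/4·(g−p) = 3/4·(-2,5) = (-1.5000,3.7500)
o1: d²=562 > ρ²=61 → inactive
o2: d²=74 > ρ²=61 → inactive
o3: d²=45 ≤ ρ²=61; F_rep = 33·(3,-6)/45² = (0.0489,-0.0978)
o4: d²=4 ≤ ρ²=61; F_rep = 33·(0,2)/4² = (0.0000,4.1250)
F = F_att + ΣF_rep = (-1.4511,7.7772)
Δp = p'−p = (-0.0726,0.3889); α = Δx/Fx = (-653/9000) / (-653/450) = 1/20
check: Δy/Fy = (13999/36000) / (13999/1800) = 1/20 ✓

α = 1/20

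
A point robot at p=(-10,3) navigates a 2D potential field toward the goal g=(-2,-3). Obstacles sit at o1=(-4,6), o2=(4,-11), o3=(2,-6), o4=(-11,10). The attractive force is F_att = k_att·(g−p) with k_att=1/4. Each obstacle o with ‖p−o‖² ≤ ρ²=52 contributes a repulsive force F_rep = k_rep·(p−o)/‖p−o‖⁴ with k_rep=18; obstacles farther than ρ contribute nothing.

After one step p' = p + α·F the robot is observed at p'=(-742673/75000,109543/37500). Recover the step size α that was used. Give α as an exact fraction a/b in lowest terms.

F_att = 1/4·(g−p) = 1/4·(8,-6) = (2.0000,-1.5000)
o1: d²=45 ≤ ρ²=52; F_rep = 18·(-6,-3)/45² = (-0.0533,-0.0267)
o2: d²=392 > ρ²=52 → inactive
o3: d²=225 > ρ²=52 → inactive
o4: d²=50 ≤ ρ²=52; F_rep = 18·(1,-7)/50² = (0.0072,-0.0504)
F = F_att + ΣF_rep = (1.9539,-1.5771)
Δp = p'−p = (0.0977,-0.0789); α = Δx/Fx = (7327/75000) / (7327/3750) = 1/20
check: Δy/Fy = (-2957/37500) / (-2957/1875) = 1/20 ✓

α = 1/20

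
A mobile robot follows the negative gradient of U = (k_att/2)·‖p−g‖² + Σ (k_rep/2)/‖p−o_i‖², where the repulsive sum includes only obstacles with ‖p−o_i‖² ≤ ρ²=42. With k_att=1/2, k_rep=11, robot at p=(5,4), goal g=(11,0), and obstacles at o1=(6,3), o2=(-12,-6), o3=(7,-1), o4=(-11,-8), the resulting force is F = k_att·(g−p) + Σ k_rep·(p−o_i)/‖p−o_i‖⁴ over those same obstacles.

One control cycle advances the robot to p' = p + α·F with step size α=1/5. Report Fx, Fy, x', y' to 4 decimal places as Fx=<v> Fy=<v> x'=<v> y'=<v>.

F_att = 1/2·(g−p) = 1/2·(6,-4) = (3.0000,-2.0000)
o1: d²=2 ≤ ρ²=42; F_rep = 11·(-1,1)/2² = (-2.7500,2.7500)
o2: d²=389 > ρ²=42 → inactive
o3: d²=29 ≤ ρ²=42; F_rep = 11·(-2,5)/29² = (-0.0262,0.0654)
o4: d²=400 > ρ²=42 → inactive
F = F_att + ΣF_rep = (0.2238,0.8154)
p' = p + 1/5·F = (5.0448,4.1631)

Fx=0.2238 Fy=0.8154 x'=5.0448 y'=4.1631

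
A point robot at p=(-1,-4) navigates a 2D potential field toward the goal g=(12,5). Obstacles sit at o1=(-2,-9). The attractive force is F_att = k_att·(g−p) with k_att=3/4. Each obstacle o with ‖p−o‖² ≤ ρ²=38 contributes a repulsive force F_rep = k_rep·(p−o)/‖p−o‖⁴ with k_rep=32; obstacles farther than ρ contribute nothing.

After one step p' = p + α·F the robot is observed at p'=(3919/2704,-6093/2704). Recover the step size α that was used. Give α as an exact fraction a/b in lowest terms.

F_att = 3/4·(g−p) = 3/4·(13,9) = (9.7500,6.7500)
o1: d²=26 ≤ ρ²=38; F_rep = 32·(1,5)/26² = (0.0473,0.2367)
F = F_att + ΣF_rep = (9.7973,6.9867)
Δp = p'−p = (2.4493,1.7467); α = Δx/Fx = (6623/2704) / (6623/676) = 1/4
check: Δy/Fy = (4723/2704) / (4723/676) = 1/4 ✓

α = 1/4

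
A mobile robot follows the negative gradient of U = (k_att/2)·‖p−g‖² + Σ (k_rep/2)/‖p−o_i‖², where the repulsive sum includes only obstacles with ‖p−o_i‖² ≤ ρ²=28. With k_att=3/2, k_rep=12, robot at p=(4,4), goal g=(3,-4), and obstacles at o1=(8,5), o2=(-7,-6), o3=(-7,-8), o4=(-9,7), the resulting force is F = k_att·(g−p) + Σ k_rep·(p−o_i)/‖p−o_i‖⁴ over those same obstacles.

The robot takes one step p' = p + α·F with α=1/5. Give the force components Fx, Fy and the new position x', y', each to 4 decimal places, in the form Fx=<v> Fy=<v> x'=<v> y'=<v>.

Fx=-1.6661 Fy=-12.0415 x'=3.6668 y'=1.5917

F_att = 3/2·(g−p) = 3/2·(-1,-8) = (-1.5000,-12.0000)
o1: d²=17 ≤ ρ²=28; F_rep = 12·(-4,-1)/17² = (-0.1661,-0.0415)
o2: d²=221 > ρ²=28 → inactive
o3: d²=265 > ρ²=28 → inactive
o4: d²=178 > ρ²=28 → inactive
F = F_att + ΣF_rep = (-1.6661,-12.0415)
p' = p + 1/5·F = (3.6668,1.5917)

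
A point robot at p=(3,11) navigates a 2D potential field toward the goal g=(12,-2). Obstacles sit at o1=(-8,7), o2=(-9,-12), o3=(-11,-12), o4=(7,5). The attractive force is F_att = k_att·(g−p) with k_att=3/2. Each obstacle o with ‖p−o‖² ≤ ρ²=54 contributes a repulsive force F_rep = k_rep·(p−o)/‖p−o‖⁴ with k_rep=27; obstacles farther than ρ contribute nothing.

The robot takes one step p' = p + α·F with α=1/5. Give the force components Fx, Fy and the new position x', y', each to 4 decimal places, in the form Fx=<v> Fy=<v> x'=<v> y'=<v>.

F_att = 3/2·(g−p) = 3/2·(9,-13) = (13.5000,-19.5000)
o1: d²=137 > ρ²=54 → inactive
o2: d²=673 > ρ²=54 → inactive
o3: d²=725 > ρ²=54 → inactive
o4: d²=52 ≤ ρ²=54; F_rep = 27·(-4,6)/52² = (-0.0399,0.0599)
F = F_att + ΣF_rep = (13.4601,-19.4401)
p' = p + 1/5·F = (5.6920,7.1120)

Fx=13.4601 Fy=-19.4401 x'=5.6920 y'=7.1120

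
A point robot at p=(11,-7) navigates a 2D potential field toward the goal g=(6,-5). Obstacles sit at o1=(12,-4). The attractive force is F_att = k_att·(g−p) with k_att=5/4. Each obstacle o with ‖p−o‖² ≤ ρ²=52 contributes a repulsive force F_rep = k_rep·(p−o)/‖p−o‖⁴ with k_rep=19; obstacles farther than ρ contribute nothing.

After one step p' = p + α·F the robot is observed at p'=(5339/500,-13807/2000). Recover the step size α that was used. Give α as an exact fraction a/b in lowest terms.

α = 1/20

F_att = 5/4·(g−p) = 5/4·(-5,2) = (-6.2500,2.5000)
o1: d²=10 ≤ ρ²=52; F_rep = 19·(-1,-3)/10² = (-0.1900,-0.5700)
F = F_att + ΣF_rep = (-6.4400,1.9300)
Δp = p'−p = (-0.3220,0.0965); α = Δx/Fx = (-161/500) / (-161/25) = 1/20
check: Δy/Fy = (193/2000) / (193/100) = 1/20 ✓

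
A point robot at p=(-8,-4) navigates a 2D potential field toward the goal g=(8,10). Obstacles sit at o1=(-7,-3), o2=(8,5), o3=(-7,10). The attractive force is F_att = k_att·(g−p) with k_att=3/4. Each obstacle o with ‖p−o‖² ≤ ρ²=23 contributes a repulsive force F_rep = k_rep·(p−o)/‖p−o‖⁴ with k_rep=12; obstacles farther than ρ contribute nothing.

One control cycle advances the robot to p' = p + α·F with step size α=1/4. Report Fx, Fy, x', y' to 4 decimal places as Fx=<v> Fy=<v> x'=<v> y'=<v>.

Fx=9.0000 Fy=7.5000 x'=-5.7500 y'=-2.1250

F_att = 3/4·(g−p) = 3/4·(16,14) = (12.0000,10.5000)
o1: d²=2 ≤ ρ²=23; F_rep = 12·(-1,-1)/2² = (-3.0000,-3.0000)
o2: d²=337 > ρ²=23 → inactive
o3: d²=197 > ρ²=23 → inactive
F = F_att + ΣF_rep = (9.0000,7.5000)
p' = p + 1/4·F = (-5.7500,-2.1250)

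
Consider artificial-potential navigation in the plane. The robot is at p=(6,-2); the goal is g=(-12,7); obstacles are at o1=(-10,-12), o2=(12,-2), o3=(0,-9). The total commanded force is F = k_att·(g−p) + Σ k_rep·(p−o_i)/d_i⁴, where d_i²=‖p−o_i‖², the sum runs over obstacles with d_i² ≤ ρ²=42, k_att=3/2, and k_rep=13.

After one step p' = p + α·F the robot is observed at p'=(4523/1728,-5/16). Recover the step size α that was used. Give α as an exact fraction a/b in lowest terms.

α = 1/8

F_att = 3/2·(g−p) = 3/2·(-18,9) = (-27.0000,13.5000)
o1: d²=356 > ρ²=42 → inactive
o2: d²=36 ≤ ρ²=42; F_rep = 13·(-6,0)/36² = (-0.0602,0.0000)
o3: d²=85 > ρ²=42 → inactive
F = F_att + ΣF_rep = (-27.0602,13.5000)
Δp = p'−p = (-3.3825,1.6875); α = Δx/Fx = (-5845/1728) / (-5845/216) = 1/8
check: Δy/Fy = (27/16) / (27/2) = 1/8 ✓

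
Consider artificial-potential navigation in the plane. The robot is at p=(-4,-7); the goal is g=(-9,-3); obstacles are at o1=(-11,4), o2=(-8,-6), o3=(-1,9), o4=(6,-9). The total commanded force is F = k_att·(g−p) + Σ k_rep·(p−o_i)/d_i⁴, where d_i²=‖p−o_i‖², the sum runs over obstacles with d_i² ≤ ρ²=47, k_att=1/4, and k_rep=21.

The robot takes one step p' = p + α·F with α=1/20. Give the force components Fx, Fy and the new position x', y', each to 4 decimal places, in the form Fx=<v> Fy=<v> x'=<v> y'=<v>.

Fx=-0.9593 Fy=0.9273 x'=-4.0480 y'=-6.9536

F_att = 1/4·(g−p) = 1/4·(-5,4) = (-1.2500,1.0000)
o1: d²=170 > ρ²=47 → inactive
o2: d²=17 ≤ ρ²=47; F_rep = 21·(4,-1)/17² = (0.2907,-0.0727)
o3: d²=265 > ρ²=47 → inactive
o4: d²=104 > ρ²=47 → inactive
F = F_att + ΣF_rep = (-0.9593,0.9273)
p' = p + 1/20·F = (-4.0480,-6.9536)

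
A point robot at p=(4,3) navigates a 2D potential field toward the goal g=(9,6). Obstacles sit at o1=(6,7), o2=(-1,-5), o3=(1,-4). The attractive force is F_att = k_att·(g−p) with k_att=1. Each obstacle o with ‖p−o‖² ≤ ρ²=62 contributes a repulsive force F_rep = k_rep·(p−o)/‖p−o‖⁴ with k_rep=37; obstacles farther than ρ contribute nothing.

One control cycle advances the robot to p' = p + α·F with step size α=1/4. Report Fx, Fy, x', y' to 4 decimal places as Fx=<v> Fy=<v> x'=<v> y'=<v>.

Fx=4.8480 Fy=2.7070 x'=5.2120 y'=3.6767

F_att = 1·(g−p) = 1·(5,3) = (5.0000,3.0000)
o1: d²=20 ≤ ρ²=62; F_rep = 37·(-2,-4)/20² = (-0.1850,-0.3700)
o2: d²=89 > ρ²=62 → inactive
o3: d²=58 ≤ ρ²=62; F_rep = 37·(3,7)/58² = (0.0330,0.0770)
F = F_att + ΣF_rep = (4.8480,2.7070)
p' = p + 1/4·F = (5.2120,3.6767)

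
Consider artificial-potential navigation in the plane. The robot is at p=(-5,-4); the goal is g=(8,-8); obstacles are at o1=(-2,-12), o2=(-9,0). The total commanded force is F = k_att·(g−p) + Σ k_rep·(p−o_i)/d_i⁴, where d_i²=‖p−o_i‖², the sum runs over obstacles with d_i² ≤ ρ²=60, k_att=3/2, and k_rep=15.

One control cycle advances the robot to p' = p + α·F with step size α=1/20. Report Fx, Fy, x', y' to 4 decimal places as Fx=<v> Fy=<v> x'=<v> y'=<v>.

Fx=19.5586 Fy=-6.0586 x'=-4.0221 y'=-4.3029

F_att = 3/2·(g−p) = 3/2·(13,-4) = (19.5000,-6.0000)
o1: d²=73 > ρ²=60 → inactive
o2: d²=32 ≤ ρ²=60; F_rep = 15·(4,-4)/32² = (0.0586,-0.0586)
F = F_att + ΣF_rep = (19.5586,-6.0586)
p' = p + 1/20·F = (-4.0221,-4.3029)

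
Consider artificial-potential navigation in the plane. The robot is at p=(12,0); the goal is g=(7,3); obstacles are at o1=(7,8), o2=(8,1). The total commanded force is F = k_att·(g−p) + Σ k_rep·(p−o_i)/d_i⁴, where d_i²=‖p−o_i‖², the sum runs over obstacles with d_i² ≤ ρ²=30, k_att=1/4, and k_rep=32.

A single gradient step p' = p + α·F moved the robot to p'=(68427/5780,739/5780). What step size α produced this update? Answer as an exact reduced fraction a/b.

F_att = 1/4·(g−p) = 1/4·(-5,3) = (-1.2500,0.7500)
o1: d²=89 > ρ²=30 → inactive
o2: d²=17 ≤ ρ²=30; F_rep = 32·(4,-1)/17² = (0.4429,-0.1107)
F = F_att + ΣF_rep = (-0.8071,0.6393)
Δp = p'−p = (-0.1614,0.1279); α = Δx/Fx = (-933/5780) / (-933/1156) = 1/5
check: Δy/Fy = (739/5780) / (739/1156) = 1/5 ✓

α = 1/5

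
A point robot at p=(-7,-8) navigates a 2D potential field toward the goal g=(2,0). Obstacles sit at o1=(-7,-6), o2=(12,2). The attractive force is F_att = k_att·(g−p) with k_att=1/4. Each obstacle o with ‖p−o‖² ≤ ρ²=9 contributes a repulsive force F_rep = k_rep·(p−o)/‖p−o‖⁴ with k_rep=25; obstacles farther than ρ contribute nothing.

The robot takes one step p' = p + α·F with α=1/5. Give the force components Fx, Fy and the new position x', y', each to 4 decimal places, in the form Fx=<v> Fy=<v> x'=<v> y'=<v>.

F_att = 1/4·(g−p) = 1/4·(9,8) = (2.2500,2.0000)
o1: d²=4 ≤ ρ²=9; F_rep = 25·(0,-2)/4² = (0.0000,-3.1250)
o2: d²=461 > ρ²=9 → inactive
F = F_att + ΣF_rep = (2.2500,-1.1250)
p' = p + 1/5·F = (-6.5500,-8.2250)

Fx=2.2500 Fy=-1.1250 x'=-6.5500 y'=-8.2250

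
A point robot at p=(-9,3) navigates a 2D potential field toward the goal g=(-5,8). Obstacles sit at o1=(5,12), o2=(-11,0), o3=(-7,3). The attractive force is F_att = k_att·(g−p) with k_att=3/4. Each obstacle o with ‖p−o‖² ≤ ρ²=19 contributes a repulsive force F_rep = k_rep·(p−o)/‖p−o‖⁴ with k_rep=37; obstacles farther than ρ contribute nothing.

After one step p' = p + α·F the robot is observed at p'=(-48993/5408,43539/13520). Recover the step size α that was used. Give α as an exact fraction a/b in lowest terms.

F_att = 3/4·(g−p) = 3/4·(4,5) = (3.0000,3.7500)
o1: d²=277 > ρ²=19 → inactive
o2: d²=13 ≤ ρ²=19; F_rep = 37·(2,3)/13² = (0.4379,0.6568)
o3: d²=4 ≤ ρ²=19; F_rep = 37·(-2,0)/4² = (-4.6250,0.0000)
F = F_att + ΣF_rep = (-1.1871,4.4068)
Δp = p'−p = (-0.0594,0.2203); α = Δx/Fx = (-321/5408) / (-1605/1352) = 1/20
check: Δy/Fy = (2979/13520) / (2979/676) = 1/20 ✓

α = 1/20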